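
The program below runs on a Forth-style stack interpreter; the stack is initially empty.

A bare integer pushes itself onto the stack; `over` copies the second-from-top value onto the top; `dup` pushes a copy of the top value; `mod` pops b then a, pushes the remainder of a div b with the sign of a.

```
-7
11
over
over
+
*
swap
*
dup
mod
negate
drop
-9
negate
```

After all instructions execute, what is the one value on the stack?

-7      -7
11      -7 11
over    -7 11 -7
over    -7 11 -7 11
+       -7 11 4
*       -7 44
swap    44 -7
*       -308
dup     -308 -308
mod     0
negate  0
drop    (empty)
-9      -9
negate  9

9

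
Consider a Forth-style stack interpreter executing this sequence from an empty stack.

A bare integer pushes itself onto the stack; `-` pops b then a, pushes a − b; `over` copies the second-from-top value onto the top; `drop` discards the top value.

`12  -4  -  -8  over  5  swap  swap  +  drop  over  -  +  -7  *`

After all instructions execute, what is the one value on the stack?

12    [12]
-4    [12, -4]
-     [16]
-8    [16, -8]
over  [16, -8, 16]
5     [16, -8, 16, 5]
swap  [16, -8, 5, 16]
swap  [16, -8, 16, 5]
+     [16, -8, 21]
drop  [16, -8]
over  [16, -8, 16]
-     [16, -24]
+     [-8]
-7    [-8, -7]
*     [56]

56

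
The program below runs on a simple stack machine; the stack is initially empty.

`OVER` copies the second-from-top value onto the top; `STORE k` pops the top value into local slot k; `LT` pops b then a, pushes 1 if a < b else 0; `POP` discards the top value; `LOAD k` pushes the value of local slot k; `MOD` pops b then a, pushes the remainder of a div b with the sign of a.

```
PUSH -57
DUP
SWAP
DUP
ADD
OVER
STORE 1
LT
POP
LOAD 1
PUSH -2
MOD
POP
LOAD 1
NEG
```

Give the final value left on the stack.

57

PUSH -57 -> -57
DUP      -> -57 -57
SWAP     -> -57 -57
DUP      -> -57 -57 -57
ADD      -> -57 -114
OVER     -> -57 -114 -57
STORE 1  -> -57 -114
LT       -> 0
POP      -> (empty)
LOAD 1   -> -57
PUSH -2  -> -57 -2
MOD      -> -1
POP      -> (empty)
LOAD 1   -> -57
NEG      -> 57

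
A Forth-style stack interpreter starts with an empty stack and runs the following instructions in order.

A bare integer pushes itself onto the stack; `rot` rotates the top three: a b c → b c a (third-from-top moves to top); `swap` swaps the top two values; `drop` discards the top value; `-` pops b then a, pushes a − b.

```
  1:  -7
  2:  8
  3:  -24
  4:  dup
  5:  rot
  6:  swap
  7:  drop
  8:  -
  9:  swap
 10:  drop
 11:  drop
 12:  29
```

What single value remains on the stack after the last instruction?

29

-7    [-7]
8     [-7, 8]
-24   [-7, 8, -24]
dup   [-7, 8, -24, -24]
rot   [-7, -24, -24, 8]
swap  [-7, -24, 8, -24]
drop  [-7, -24, 8]
-     [-7, -32]
swap  [-32, -7]
drop  [-32]
drop  []
29    [29]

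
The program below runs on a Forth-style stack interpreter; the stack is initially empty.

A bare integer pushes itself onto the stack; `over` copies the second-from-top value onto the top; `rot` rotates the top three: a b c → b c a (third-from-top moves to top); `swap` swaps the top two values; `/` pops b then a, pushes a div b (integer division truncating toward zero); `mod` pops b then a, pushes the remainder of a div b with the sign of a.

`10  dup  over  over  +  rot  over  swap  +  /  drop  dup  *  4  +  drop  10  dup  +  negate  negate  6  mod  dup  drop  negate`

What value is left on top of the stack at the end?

-2

10     → 10
dup    → 10 10
over   → 10 10 10
over   → 10 10 10 10
+      → 10 10 20
rot    → 10 20 10
over   → 10 20 10 20
swap   → 10 20 20 10
+      → 10 20 30
/      → 10 0
drop   → 10
dup    → 10 10
*      → 100
4      → 100 4
+      → 104
drop   → (empty)
10     → 10
dup    → 10 10
+      → 20
negate → -20
negate → 20
6      → 20 6
mod    → 2
dup    → 2 2
drop   → 2
negate → -2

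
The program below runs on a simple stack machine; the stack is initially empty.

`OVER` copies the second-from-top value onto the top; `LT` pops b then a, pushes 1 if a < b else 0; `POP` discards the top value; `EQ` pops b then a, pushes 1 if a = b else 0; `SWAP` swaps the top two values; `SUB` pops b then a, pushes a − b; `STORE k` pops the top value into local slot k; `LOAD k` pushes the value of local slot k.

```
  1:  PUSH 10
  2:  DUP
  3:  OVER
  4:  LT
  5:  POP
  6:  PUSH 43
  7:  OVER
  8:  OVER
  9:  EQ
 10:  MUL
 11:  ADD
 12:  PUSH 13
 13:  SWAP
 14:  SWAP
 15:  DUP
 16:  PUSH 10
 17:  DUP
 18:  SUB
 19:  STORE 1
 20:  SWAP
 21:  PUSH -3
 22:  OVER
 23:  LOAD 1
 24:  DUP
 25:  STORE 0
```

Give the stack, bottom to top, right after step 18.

PUSH 10 : 10
DUP     : 10 10
OVER    : 10 10 10
LT      : 10 0
POP     : 10
PUSH 43 : 10 43
OVER    : 10 43 10
OVER    : 10 43 10 43
EQ      : 10 43 0
MUL     : 10 0
ADD     : 10
PUSH 13 : 10 13
SWAP    : 13 10
SWAP    : 10 13
DUP     : 10 13 13
PUSH 10 : 10 13 13 10
DUP     : 10 13 13 10 10
SUB     : 10 13 13 0

[10, 13, 13, 0]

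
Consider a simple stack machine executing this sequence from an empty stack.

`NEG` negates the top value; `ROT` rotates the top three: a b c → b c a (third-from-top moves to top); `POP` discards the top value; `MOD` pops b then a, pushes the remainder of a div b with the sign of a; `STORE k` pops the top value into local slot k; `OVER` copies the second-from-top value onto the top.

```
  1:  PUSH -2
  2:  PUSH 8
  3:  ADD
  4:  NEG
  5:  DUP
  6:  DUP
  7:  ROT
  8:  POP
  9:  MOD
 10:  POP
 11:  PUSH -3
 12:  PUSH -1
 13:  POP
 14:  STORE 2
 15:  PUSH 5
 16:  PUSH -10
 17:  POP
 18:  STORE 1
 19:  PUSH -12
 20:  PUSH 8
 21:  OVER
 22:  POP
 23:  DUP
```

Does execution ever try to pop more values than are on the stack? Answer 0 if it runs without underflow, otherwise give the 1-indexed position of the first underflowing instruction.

0

PUSH -2  → [-2]
PUSH 8   → [-2, 8]
ADD      → [6]
NEG      → [-6]
DUP      → [-6, -6]
DUP      → [-6, -6, -6]
ROT      → [-6, -6, -6]
POP      → [-6, -6]
MOD      → [0]
POP      → []
PUSH -3  → [-3]
PUSH -1  → [-3, -1]
POP      → [-3]
STORE 2  → []
PUSH 5   → [5]
PUSH -10 → [5, -10]
POP      → [5]
STORE 1  → []
PUSH -12 → [-12]
PUSH 8   → [-12, 8]
OVER     → [-12, 8, -12]
POP      → [-12, 8]
DUP      → [-12, 8, 8]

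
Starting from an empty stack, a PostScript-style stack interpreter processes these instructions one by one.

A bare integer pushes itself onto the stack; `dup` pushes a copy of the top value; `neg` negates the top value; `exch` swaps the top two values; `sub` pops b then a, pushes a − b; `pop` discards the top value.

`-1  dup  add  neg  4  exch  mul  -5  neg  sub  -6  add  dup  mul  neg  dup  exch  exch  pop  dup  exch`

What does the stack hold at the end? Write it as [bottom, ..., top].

-1   : [-1]
dup  : [-1, -1]
add  : [-2]
neg  : [2]
4    : [2, 4]
exch : [4, 2]
mul  : [8]
-5   : [8, -5]
neg  : [8, 5]
sub  : [3]
-6   : [3, -6]
add  : [-3]
dup  : [-3, -3]
mul  : [9]
neg  : [-9]
dup  : [-9, -9]
exch : [-9, -9]
exch : [-9, -9]
pop  : [-9]
dup  : [-9, -9]
exch : [-9, -9]

[-9, -9]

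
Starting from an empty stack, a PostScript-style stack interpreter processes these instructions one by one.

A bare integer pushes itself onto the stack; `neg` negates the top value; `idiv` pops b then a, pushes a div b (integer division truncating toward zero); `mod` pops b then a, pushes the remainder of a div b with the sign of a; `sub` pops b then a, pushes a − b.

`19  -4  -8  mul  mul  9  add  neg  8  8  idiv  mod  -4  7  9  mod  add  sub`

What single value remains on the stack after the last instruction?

-3

19    19
-4    19 -4
-8    19 -4 -8
mul   19 32
mul   608
9     608 9
add   617
neg   -617
8     -617 8
8     -617 8 8
idiv  -617 1
mod   0
-4    0 -4
7     0 -4 7
9     0 -4 7 9
mod   0 -4 7
add   0 3
sub   -3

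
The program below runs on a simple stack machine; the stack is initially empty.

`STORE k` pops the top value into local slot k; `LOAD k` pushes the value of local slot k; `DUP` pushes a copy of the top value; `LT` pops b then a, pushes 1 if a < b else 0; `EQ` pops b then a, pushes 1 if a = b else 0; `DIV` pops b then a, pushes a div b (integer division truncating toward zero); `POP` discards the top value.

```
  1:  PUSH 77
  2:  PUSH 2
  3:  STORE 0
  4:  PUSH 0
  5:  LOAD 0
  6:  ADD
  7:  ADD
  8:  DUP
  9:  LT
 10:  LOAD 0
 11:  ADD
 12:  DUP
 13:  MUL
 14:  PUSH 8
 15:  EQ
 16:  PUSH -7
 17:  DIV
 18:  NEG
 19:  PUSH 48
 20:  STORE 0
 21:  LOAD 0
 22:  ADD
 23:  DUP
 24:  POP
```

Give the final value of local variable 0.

48

PUSH 77 -> [77]
PUSH 2  -> [77, 2]
STORE 0 -> [77]
PUSH 0  -> [77, 0]
LOAD 0  -> [77, 0, 2]
ADD     -> [77, 2]
ADD     -> [79]
DUP     -> [79, 79]
LT      -> [0]
LOAD 0  -> [0, 2]
ADD     -> [2]
DUP     -> [2, 2]
MUL     -> [4]
PUSH 8  -> [4, 8]
EQ      -> [0]
PUSH -7 -> [0, -7]
DIV     -> [0]
NEG     -> [0]
PUSH 48 -> [0, 48]
STORE 0 -> [0]
LOAD 0  -> [0, 48]
ADD     -> [48]
DUP     -> [48, 48]
POP     -> [48]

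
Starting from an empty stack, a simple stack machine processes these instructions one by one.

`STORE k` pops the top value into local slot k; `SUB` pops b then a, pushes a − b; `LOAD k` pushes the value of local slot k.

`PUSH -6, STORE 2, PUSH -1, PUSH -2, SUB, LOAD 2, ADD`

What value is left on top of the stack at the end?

PUSH -6 : -6
STORE 2 : (empty)
PUSH -1 : -1
PUSH -2 : -1 -2
SUB     : 1
LOAD 2  : 1 -6
ADD     : -5

-5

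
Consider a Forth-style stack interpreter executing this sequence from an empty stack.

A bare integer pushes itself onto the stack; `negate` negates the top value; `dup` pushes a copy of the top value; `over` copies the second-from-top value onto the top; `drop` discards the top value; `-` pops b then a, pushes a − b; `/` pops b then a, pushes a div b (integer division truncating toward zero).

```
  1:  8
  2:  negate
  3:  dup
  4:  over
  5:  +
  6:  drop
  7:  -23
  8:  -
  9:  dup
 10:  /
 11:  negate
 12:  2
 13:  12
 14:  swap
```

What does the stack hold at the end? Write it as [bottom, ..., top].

8      → [8]
negate → [-8]
dup    → [-8, -8]
over   → [-8, -8, -8]
+      → [-8, -16]
drop   → [-8]
-23    → [-8, -23]
-      → [15]
dup    → [15, 15]
/      → [1]
negate → [-1]
2      → [-1, 2]
12     → [-1, 2, 12]
swap   → [-1, 12, 2]

[-1, 12, 2]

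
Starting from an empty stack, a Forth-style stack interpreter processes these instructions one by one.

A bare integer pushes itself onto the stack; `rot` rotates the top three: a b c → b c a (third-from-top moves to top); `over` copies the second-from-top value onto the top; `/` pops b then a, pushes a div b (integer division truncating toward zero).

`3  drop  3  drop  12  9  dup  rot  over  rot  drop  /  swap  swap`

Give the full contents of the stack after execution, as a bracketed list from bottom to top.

[9, 1]

3    → 3
drop → (empty)
3    → 3
drop → (empty)
12   → 12
9    → 12 9
dup  → 12 9 9
rot  → 9 9 12
over → 9 9 12 9
rot  → 9 12 9 9
drop → 9 12 9
/    → 9 1
swap → 1 9
swap → 9 1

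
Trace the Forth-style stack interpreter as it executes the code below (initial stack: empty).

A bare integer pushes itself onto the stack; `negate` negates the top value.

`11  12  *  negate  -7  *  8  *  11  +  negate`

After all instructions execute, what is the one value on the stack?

11     : [11]
12     : [11, 12]
*      : [132]
negate : [-132]
-7     : [-132, -7]
*      : [924]
8      : [924, 8]
*      : [7392]
11     : [7392, 11]
+      : [7403]
negate : [-7403]

-7403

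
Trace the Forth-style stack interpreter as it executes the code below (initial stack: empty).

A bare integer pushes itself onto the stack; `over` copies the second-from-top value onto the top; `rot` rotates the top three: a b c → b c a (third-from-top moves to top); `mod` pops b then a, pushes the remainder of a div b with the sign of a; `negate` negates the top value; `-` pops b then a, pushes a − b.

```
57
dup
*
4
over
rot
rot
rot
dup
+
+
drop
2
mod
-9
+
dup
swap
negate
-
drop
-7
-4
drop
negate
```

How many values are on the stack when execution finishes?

1

57     → 57
dup    → 57 57
*      → 3249
4      → 3249 4
over   → 3249 4 3249
rot    → 4 3249 3249
rot    → 3249 3249 4
rot    → 3249 4 3249
dup    → 3249 4 3249 3249
+      → 3249 4 6498
+      → 3249 6502
drop   → 3249
2      → 3249 2
mod    → 1
-9     → 1 -9
+      → -8
dup    → -8 -8
swap   → -8 -8
negate → -8 8
-      → -16
drop   → (empty)
-7     → -7
-4     → -7 -4
drop   → -7
negate → 7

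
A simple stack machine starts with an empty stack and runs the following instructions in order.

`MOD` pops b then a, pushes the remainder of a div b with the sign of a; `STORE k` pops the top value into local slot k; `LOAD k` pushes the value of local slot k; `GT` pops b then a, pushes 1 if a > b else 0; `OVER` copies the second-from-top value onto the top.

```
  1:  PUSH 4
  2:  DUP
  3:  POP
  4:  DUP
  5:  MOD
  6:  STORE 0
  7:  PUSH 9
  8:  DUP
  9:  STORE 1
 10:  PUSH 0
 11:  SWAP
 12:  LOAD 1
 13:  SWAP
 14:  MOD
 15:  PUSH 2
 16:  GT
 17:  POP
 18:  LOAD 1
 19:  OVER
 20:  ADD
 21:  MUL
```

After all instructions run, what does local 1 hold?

9

PUSH 4  : 4
DUP     : 4 4
POP     : 4
DUP     : 4 4
MOD     : 0
STORE 0 : (empty)
PUSH 9  : 9
DUP     : 9 9
STORE 1 : 9
PUSH 0  : 9 0
SWAP    : 0 9
LOAD 1  : 0 9 9
SWAP    : 0 9 9
MOD     : 0 0
PUSH 2  : 0 0 2
GT      : 0 0
POP     : 0
LOAD 1  : 0 9
OVER    : 0 9 0
ADD     : 0 9
MUL     : 0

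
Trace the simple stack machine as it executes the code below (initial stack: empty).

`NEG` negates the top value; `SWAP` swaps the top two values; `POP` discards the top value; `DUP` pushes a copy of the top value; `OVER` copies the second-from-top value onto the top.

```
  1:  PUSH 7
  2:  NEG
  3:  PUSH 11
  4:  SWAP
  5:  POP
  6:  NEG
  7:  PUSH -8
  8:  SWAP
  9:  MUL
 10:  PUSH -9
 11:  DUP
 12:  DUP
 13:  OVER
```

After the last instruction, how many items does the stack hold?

5

PUSH 7  : 7
NEG     : -7
PUSH 11 : -7 11
SWAP    : 11 -7
POP     : 11
NEG     : -11
PUSH -8 : -11 -8
SWAP    : -8 -11
MUL     : 88
PUSH -9 : 88 -9
DUP     : 88 -9 -9
DUP     : 88 -9 -9 -9
OVER    : 88 -9 -9 -9 -9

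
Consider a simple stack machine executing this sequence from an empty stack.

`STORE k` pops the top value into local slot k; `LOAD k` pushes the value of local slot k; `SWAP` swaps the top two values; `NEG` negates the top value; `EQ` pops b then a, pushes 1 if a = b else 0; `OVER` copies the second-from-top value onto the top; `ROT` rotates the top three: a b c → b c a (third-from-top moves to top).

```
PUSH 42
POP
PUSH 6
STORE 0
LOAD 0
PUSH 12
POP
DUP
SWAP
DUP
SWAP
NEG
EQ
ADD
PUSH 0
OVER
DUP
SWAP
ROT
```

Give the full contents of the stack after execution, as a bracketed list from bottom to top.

[6, 6, 6, 0]

PUSH 42 : [42]
POP     : []
PUSH 6  : [6]
STORE 0 : []
LOAD 0  : [6]
PUSH 12 : [6, 12]
POP     : [6]
DUP     : [6, 6]
SWAP    : [6, 6]
DUP     : [6, 6, 6]
SWAP    : [6, 6, 6]
NEG     : [6, 6, -6]
EQ      : [6, 0]
ADD     : [6]
PUSH 0  : [6, 0]
OVER    : [6, 0, 6]
DUP     : [6, 0, 6, 6]
SWAP    : [6, 0, 6, 6]
ROT     : [6, 6, 6, 0]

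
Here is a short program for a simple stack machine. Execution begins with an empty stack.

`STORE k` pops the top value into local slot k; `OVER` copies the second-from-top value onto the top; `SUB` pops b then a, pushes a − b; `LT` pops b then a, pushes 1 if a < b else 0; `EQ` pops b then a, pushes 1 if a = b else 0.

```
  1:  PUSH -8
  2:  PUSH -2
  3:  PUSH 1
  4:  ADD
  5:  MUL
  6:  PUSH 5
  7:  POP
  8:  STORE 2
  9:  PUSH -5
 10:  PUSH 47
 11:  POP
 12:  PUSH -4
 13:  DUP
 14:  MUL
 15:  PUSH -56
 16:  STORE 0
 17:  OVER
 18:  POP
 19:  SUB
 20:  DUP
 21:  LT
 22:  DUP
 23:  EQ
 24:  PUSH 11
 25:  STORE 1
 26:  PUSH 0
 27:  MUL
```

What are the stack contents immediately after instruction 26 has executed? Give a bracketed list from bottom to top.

[1, 0]

PUSH -8  : -8
PUSH -2  : -8 -2
PUSH 1   : -8 -2 1
ADD      : -8 -1
MUL      : 8
PUSH 5   : 8 5
POP      : 8
STORE 2  : (empty)
PUSH -5  : -5
PUSH 47  : -5 47
POP      : -5
PUSH -4  : -5 -4
DUP      : -5 -4 -4
MUL      : -5 16
PUSH -56 : -5 16 -56
STORE 0  : -5 16
OVER     : -5 16 -5
POP      : -5 16
SUB      : -21
DUP      : -21 -21
LT       : 0
DUP      : 0 0
EQ       : 1
PUSH 11  : 1 11
STORE 1  : 1
PUSH 0   : 1 0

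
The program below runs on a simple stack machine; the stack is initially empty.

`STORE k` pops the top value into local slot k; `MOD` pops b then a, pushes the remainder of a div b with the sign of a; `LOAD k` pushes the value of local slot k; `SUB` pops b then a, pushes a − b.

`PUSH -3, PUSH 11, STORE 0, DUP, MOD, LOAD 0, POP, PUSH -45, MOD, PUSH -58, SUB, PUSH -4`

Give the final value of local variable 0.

11

PUSH -3  : [-3]
PUSH 11  : [-3, 11]
STORE 0  : [-3]
DUP      : [-3, -3]
MOD      : [0]
LOAD 0   : [0, 11]
POP      : [0]
PUSH -45 : [0, -45]
MOD      : [0]
PUSH -58 : [0, -58]
SUB      : [58]
PUSH -4  : [58, -4]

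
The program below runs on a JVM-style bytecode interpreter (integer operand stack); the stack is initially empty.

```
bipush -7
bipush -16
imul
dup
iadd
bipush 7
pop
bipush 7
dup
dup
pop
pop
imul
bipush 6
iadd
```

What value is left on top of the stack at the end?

bipush -7  -> [-7]
bipush -16 -> [-7, -16]
imul       -> [112]
dup        -> [112, 112]
iadd       -> [224]
bipush 7   -> [224, 7]
pop        -> [224]
bipush 7   -> [224, 7]
dup        -> [224, 7, 7]
dup        -> [224, 7, 7, 7]
pop        -> [224, 7, 7]
pop        -> [224, 7]
imul       -> [1568]
bipush 6   -> [1568, 6]
iadd       -> [1574]

1574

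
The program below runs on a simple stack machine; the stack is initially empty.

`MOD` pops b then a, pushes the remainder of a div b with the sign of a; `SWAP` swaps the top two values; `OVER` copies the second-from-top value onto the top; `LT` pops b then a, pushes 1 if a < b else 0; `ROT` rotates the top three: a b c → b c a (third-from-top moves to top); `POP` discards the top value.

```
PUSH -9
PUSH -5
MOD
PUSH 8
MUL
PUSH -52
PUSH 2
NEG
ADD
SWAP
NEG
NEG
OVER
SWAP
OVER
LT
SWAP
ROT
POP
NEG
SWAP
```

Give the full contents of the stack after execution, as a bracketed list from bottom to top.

PUSH -9  : -9
PUSH -5  : -9 -5
MOD      : -4
PUSH 8   : -4 8
MUL      : -32
PUSH -52 : -32 -52
PUSH 2   : -32 -52 2
NEG      : -32 -52 -2
ADD      : -32 -54
SWAP     : -54 -32
NEG      : -54 32
NEG      : -54 -32
OVER     : -54 -32 -54
SWAP     : -54 -54 -32
OVER     : -54 -54 -32 -54
LT       : -54 -54 0
SWAP     : -54 0 -54
ROT      : 0 -54 -54
POP      : 0 -54
NEG      : 0 54
SWAP     : 54 0

[54, 0]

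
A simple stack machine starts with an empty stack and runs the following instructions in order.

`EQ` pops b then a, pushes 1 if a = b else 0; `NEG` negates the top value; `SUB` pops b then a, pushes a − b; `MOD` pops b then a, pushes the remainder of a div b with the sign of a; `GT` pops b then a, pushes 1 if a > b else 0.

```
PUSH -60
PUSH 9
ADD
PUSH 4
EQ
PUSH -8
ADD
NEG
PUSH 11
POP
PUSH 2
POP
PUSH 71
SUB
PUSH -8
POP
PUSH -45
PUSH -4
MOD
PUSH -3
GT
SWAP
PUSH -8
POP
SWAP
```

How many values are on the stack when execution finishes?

2

PUSH -60  -60
PUSH 9    -60 9
ADD       -51
PUSH 4    -51 4
EQ        0
PUSH -8   0 -8
ADD       -8
NEG       8
PUSH 11   8 11
POP       8
PUSH 2    8 2
POP       8
PUSH 71   8 71
SUB       -63
PUSH -8   -63 -8
POP       -63
PUSH -45  -63 -45
PUSH -4   -63 -45 -4
MOD       -63 -1
PUSH -3   -63 -1 -3
GT        -63 1
SWAP      1 -63
PUSH -8   1 -63 -8
POP       1 -63
SWAP      -63 1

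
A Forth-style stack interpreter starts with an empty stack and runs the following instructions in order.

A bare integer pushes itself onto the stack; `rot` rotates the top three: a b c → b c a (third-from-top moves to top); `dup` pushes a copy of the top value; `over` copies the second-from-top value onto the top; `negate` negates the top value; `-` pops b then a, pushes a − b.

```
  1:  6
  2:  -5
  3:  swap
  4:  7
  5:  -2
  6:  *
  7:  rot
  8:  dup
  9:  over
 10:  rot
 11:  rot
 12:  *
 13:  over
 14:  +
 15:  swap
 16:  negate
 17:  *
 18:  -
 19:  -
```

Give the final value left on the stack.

6      → 6
-5     → 6 -5
swap   → -5 6
7      → -5 6 7
-2     → -5 6 7 -2
*      → -5 6 -14
rot    → 6 -14 -5
dup    → 6 -14 -5 -5
over   → 6 -14 -5 -5 -5
rot    → 6 -14 -5 -5 -5
rot    → 6 -14 -5 -5 -5
*      → 6 -14 -5 25
over   → 6 -14 -5 25 -5
+      → 6 -14 -5 20
swap   → 6 -14 20 -5
negate → 6 -14 20 5
*      → 6 -14 100
-      → 6 -114
-      → 120

120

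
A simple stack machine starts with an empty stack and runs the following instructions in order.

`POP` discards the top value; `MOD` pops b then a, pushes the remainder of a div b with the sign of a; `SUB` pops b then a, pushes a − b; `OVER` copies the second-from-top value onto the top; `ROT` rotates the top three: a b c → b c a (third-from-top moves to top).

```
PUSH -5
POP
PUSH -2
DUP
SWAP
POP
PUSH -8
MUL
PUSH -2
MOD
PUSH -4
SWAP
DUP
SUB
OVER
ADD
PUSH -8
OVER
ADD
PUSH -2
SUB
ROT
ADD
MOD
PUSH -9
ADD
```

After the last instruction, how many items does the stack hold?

PUSH -5 -> -5
POP     -> (empty)
PUSH -2 -> -2
DUP     -> -2 -2
SWAP    -> -2 -2
POP     -> -2
PUSH -8 -> -2 -8
MUL     -> 16
PUSH -2 -> 16 -2
MOD     -> 0
PUSH -4 -> 0 -4
SWAP    -> -4 0
DUP     -> -4 0 0
SUB     -> -4 0
OVER    -> -4 0 -4
ADD     -> -4 -4
PUSH -8 -> -4 -4 -8
OVER    -> -4 -4 -8 -4
ADD     -> -4 -4 -12
PUSH -2 -> -4 -4 -12 -2
SUB     -> -4 -4 -10
ROT     -> -4 -10 -4
ADD     -> -4 -14
MOD     -> -4
PUSH -9 -> -4 -9
ADD     -> -13

1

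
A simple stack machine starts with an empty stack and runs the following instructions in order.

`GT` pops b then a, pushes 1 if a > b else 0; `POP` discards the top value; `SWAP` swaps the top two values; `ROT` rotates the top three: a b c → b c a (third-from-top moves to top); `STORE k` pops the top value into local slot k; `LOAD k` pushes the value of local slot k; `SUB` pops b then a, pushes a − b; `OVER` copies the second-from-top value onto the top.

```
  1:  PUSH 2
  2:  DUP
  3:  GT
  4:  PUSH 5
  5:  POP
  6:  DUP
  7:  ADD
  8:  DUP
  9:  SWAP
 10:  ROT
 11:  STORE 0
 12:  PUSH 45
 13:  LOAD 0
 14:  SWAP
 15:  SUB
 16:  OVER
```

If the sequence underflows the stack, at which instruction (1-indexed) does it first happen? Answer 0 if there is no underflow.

10

PUSH 2  [2]
DUP     [2, 2]
GT      [0]
PUSH 5  [0, 5]
POP     [0]
DUP     [0, 0]
ADD     [0]
DUP     [0, 0]
SWAP    [0, 0]
ROT  — needs 3 operands, stack has 2 → underflow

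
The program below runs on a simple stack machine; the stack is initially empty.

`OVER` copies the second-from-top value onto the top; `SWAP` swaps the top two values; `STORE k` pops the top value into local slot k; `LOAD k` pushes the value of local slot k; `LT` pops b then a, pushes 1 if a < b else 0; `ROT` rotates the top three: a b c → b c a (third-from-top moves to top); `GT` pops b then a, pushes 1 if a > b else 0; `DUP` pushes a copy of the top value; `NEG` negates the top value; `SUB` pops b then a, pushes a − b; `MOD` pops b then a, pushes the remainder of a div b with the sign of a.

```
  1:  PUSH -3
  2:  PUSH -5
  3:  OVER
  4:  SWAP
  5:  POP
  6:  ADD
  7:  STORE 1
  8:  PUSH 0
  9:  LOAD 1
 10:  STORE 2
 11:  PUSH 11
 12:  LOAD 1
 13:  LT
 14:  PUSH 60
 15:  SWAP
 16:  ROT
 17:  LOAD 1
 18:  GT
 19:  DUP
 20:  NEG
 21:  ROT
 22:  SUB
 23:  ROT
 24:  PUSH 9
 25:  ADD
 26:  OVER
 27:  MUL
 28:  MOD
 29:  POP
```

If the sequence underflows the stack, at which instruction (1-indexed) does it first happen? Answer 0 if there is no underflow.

PUSH -3 -> [-3]
PUSH -5 -> [-3, -5]
OVER    -> [-3, -5, -3]
SWAP    -> [-3, -3, -5]
POP     -> [-3, -3]
ADD     -> [-6]
STORE 1 -> []
PUSH 0  -> [0]
LOAD 1  -> [0, -6]
STORE 2 -> [0]
PUSH 11 -> [0, 11]
LOAD 1  -> [0, 11, -6]
LT      -> [0, 0]
PUSH 60 -> [0, 0, 60]
SWAP    -> [0, 60, 0]
ROT     -> [60, 0, 0]
LOAD 1  -> [60, 0, 0, -6]
GT      -> [60, 0, 1]
DUP     -> [60, 0, 1, 1]
NEG     -> [60, 0, 1, -1]
ROT     -> [60, 1, -1, 0]
SUB     -> [60, 1, -1]
ROT     -> [1, -1, 60]
PUSH 9  -> [1, -1, 60, 9]
ADD     -> [1, -1, 69]
OVER    -> [1, -1, 69, -1]
MUL     -> [1, -1, -69]
MOD     -> [1, -1]
POP     -> [1]

0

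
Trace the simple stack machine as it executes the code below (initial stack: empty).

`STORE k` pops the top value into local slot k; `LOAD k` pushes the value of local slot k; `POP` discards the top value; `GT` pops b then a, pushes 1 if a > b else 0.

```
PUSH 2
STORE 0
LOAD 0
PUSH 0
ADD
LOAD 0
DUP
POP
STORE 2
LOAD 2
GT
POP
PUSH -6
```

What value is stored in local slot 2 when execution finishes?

PUSH 2  : [2]
STORE 0 : []
LOAD 0  : [2]
PUSH 0  : [2, 0]
ADD     : [2]
LOAD 0  : [2, 2]
DUP     : [2, 2, 2]
POP     : [2, 2]
STORE 2 : [2]
LOAD 2  : [2, 2]
GT      : [0]
POP     : []
PUSH -6 : [-6]

2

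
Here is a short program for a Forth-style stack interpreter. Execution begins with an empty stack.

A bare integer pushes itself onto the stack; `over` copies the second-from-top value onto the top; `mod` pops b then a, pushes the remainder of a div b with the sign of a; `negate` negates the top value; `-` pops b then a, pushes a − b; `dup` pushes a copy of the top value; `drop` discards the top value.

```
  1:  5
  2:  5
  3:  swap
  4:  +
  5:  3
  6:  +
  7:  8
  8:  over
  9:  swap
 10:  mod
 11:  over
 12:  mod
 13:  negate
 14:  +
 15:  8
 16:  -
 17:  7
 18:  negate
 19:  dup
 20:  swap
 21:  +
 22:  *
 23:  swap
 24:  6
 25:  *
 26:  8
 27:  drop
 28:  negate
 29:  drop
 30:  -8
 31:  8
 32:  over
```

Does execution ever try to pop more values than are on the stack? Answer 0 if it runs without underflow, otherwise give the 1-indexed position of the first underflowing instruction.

5      -> [5]
5      -> [5, 5]
swap   -> [5, 5]
+      -> [10]
3      -> [10, 3]
+      -> [13]
8      -> [13, 8]
over   -> [13, 8, 13]
swap   -> [13, 13, 8]
mod    -> [13, 5]
over   -> [13, 5, 13]
mod    -> [13, 5]
negate -> [13, -5]
+      -> [8]
8      -> [8, 8]
-      -> [0]
7      -> [0, 7]
negate -> [0, -7]
dup    -> [0, -7, -7]
swap   -> [0, -7, -7]
+      -> [0, -14]
*      -> [0]
swap  — needs 2 operands, stack has 1 → underflow

23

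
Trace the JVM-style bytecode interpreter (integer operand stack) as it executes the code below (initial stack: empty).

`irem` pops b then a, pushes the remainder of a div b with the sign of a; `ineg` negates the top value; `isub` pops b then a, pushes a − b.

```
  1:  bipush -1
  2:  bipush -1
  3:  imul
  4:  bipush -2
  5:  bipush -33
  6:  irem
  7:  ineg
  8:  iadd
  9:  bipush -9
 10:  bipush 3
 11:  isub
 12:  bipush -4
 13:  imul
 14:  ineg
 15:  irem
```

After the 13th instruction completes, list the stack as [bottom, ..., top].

bipush -1  → [-1]
bipush -1  → [-1, -1]
imul       → [1]
bipush -2  → [1, -2]
bipush -33 → [1, -2, -33]
irem       → [1, -2]
ineg       → [1, 2]
iadd       → [3]
bipush -9  → [3, -9]
bipush 3   → [3, -9, 3]
isub       → [3, -12]
bipush -4  → [3, -12, -4]
imul       → [3, 48]

[3, 48]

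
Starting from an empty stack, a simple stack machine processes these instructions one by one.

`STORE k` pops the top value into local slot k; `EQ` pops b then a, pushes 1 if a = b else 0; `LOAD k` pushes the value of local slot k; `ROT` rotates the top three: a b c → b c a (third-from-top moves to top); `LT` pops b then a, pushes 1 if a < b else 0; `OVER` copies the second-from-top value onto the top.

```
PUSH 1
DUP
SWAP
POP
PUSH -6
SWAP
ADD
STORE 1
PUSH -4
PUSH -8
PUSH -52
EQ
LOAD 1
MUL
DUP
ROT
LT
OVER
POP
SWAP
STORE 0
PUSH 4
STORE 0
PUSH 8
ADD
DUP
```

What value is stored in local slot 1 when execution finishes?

PUSH 1   → 1
DUP      → 1 1
SWAP     → 1 1
POP      → 1
PUSH -6  → 1 -6
SWAP     → -6 1
ADD      → -5
STORE 1  → (empty)
PUSH -4  → -4
PUSH -8  → -4 -8
PUSH -52 → -4 -8 -52
EQ       → -4 0
LOAD 1   → -4 0 -5
MUL      → -4 0
DUP      → -4 0 0
ROT      → 0 0 -4
LT       → 0 0
OVER     → 0 0 0
POP      → 0 0
SWAP     → 0 0
STORE 0  → 0
PUSH 4   → 0 4
STORE 0  → 0
PUSH 8   → 0 8
ADD      → 8
DUP      → 8 8

-5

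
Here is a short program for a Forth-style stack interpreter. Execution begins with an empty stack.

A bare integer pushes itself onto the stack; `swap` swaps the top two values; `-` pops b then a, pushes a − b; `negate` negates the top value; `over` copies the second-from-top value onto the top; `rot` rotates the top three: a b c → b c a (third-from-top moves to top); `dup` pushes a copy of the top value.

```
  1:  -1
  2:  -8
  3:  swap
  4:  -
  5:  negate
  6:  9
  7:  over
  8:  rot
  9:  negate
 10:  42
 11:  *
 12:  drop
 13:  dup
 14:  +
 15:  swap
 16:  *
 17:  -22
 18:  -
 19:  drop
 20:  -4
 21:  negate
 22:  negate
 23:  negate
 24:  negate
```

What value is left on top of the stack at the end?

-4

-1     -> -1
-8     -> -1 -8
swap   -> -8 -1
-      -> -7
negate -> 7
9      -> 7 9
over   -> 7 9 7
rot    -> 9 7 7
negate -> 9 7 -7
42     -> 9 7 -7 42
*      -> 9 7 -294
drop   -> 9 7
dup    -> 9 7 7
+      -> 9 14
swap   -> 14 9
*      -> 126
-22    -> 126 -22
-      -> 148
drop   -> (empty)
-4     -> -4
negate -> 4
negate -> -4
negate -> 4
negate -> -4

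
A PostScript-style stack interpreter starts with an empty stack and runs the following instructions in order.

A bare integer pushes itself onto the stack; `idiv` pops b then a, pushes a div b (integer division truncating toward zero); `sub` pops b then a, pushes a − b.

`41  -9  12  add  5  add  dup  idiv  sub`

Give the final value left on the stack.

41   -> [41]
-9   -> [41, -9]
12   -> [41, -9, 12]
add  -> [41, 3]
5    -> [41, 3, 5]
add  -> [41, 8]
dup  -> [41, 8, 8]
idiv -> [41, 1]
sub  -> [40]

40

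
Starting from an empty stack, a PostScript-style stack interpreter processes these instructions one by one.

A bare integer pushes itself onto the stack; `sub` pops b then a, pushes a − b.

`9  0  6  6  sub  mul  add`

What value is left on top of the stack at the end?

9   -> 9
0   -> 9 0
6   -> 9 0 6
6   -> 9 0 6 6
sub -> 9 0 0
mul -> 9 0
add -> 9

9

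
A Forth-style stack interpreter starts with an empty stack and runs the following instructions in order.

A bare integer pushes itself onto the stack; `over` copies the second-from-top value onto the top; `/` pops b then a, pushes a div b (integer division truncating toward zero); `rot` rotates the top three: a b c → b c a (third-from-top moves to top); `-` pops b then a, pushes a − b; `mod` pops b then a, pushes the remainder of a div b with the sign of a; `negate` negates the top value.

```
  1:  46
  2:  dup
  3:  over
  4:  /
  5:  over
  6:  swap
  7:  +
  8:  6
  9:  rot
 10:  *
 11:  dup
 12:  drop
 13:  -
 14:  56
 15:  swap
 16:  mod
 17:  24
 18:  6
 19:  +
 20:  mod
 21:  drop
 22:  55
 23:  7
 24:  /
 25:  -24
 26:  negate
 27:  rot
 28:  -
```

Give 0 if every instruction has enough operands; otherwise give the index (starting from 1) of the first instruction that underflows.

46     -> [46]
dup    -> [46, 46]
over   -> [46, 46, 46]
/      -> [46, 1]
over   -> [46, 1, 46]
swap   -> [46, 46, 1]
+      -> [46, 47]
6      -> [46, 47, 6]
rot    -> [47, 6, 46]
*      -> [47, 276]
dup    -> [47, 276, 276]
drop   -> [47, 276]
-      -> [-229]
56     -> [-229, 56]
swap   -> [56, -229]
mod    -> [56]
24     -> [56, 24]
6      -> [56, 24, 6]
+      -> [56, 30]
mod    -> [26]
drop   -> []
55     -> [55]
7      -> [55, 7]
/      -> [7]
-24    -> [7, -24]
negate -> [7, 24]
rot  — needs 3 operands, stack has 2 → underflow

27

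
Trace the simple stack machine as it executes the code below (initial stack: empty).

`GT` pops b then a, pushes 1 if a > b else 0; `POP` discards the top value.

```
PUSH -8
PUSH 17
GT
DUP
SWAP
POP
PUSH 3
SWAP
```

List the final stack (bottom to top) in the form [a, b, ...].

PUSH -8 : -8
PUSH 17 : -8 17
GT      : 0
DUP     : 0 0
SWAP    : 0 0
POP     : 0
PUSH 3  : 0 3
SWAP    : 3 0

[3, 0]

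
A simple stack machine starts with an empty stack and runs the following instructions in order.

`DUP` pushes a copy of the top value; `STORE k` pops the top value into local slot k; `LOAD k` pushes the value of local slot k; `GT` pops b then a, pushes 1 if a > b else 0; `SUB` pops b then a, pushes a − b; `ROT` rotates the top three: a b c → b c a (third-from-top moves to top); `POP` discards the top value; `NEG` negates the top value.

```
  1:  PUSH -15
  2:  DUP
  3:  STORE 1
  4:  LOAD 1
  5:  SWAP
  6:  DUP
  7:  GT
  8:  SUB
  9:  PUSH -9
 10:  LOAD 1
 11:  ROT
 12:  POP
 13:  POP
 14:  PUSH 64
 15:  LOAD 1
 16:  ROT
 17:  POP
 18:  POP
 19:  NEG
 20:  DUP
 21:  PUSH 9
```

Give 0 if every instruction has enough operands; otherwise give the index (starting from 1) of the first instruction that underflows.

PUSH -15 -> [-15]
DUP      -> [-15, -15]
STORE 1  -> [-15]
LOAD 1   -> [-15, -15]
SWAP     -> [-15, -15]
DUP      -> [-15, -15, -15]
GT       -> [-15, 0]
SUB      -> [-15]
PUSH -9  -> [-15, -9]
LOAD 1   -> [-15, -9, -15]
ROT      -> [-9, -15, -15]
POP      -> [-9, -15]
POP      -> [-9]
PUSH 64  -> [-9, 64]
LOAD 1   -> [-9, 64, -15]
ROT      -> [64, -15, -9]
POP      -> [64, -15]
POP      -> [64]
NEG      -> [-64]
DUP      -> [-64, -64]
PUSH 9   -> [-64, -64, 9]

0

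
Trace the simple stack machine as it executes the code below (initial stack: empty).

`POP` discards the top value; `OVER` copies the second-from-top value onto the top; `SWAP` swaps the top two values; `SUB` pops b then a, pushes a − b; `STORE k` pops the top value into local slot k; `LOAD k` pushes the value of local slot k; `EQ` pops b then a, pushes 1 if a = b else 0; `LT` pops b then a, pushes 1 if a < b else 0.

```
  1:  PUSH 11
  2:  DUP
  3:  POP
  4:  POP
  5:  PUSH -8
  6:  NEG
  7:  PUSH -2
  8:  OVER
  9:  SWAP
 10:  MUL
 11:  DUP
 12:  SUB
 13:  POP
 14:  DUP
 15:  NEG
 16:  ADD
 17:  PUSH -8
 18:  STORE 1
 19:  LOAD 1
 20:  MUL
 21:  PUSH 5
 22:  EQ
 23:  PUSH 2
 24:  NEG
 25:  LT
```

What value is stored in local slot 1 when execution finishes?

PUSH 11 -> [11]
DUP     -> [11, 11]
POP     -> [11]
POP     -> []
PUSH -8 -> [-8]
NEG     -> [8]
PUSH -2 -> [8, -2]
OVER    -> [8, -2, 8]
SWAP    -> [8, 8, -2]
MUL     -> [8, -16]
DUP     -> [8, -16, -16]
SUB     -> [8, 0]
POP     -> [8]
DUP     -> [8, 8]
NEG     -> [8, -8]
ADD     -> [0]
PUSH -8 -> [0, -8]
STORE 1 -> [0]
LOAD 1  -> [0, -8]
MUL     -> [0]
PUSH 5  -> [0, 5]
EQ      -> [0]
PUSH 2  -> [0, 2]
NEG     -> [0, -2]
LT      -> [0]

-8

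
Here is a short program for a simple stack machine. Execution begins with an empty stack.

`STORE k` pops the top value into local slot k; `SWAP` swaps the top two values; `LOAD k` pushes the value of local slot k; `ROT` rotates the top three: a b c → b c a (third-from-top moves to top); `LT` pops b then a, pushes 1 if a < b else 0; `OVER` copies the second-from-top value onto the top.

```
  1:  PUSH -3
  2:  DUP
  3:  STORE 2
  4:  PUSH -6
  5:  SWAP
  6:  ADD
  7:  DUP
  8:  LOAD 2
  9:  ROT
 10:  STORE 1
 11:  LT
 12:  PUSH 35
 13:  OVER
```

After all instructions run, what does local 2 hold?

PUSH -3  [-3]
DUP      [-3, -3]
STORE 2  [-3]
PUSH -6  [-3, -6]
SWAP     [-6, -3]
ADD      [-9]
DUP      [-9, -9]
LOAD 2   [-9, -9, -3]
ROT      [-9, -3, -9]
STORE 1  [-9, -3]
LT       [1]
PUSH 35  [1, 35]
OVER     [1, 35, 1]

-3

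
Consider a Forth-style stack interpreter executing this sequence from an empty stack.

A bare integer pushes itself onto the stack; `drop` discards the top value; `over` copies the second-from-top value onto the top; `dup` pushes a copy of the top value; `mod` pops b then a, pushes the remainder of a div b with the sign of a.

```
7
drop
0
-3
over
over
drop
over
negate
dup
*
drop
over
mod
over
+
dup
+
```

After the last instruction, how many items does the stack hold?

7      -> 7
drop   -> (empty)
0      -> 0
-3     -> 0 -3
over   -> 0 -3 0
over   -> 0 -3 0 -3
drop   -> 0 -3 0
over   -> 0 -3 0 -3
negate -> 0 -3 0 3
dup    -> 0 -3 0 3 3
*      -> 0 -3 0 9
drop   -> 0 -3 0
over   -> 0 -3 0 -3
mod    -> 0 -3 0
over   -> 0 -3 0 -3
+      -> 0 -3 -3
dup    -> 0 -3 -3 -3
+      -> 0 -3 -6

3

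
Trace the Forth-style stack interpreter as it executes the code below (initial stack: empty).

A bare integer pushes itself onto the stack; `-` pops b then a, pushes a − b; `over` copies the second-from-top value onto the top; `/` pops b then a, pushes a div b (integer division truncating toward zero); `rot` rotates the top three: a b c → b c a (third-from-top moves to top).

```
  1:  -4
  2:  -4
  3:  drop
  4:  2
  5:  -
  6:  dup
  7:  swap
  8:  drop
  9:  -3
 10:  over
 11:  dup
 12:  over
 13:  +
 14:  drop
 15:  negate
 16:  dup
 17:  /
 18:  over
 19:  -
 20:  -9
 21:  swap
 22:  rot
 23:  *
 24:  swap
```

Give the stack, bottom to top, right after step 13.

[-6, -3, -6, -12]

-4    -4
-4    -4 -4
drop  -4
2     -4 2
-     -6
dup   -6 -6
swap  -6 -6
drop  -6
-3    -6 -3
over  -6 -3 -6
dup   -6 -3 -6 -6
over  -6 -3 -6 -6 -6
+     -6 -3 -6 -12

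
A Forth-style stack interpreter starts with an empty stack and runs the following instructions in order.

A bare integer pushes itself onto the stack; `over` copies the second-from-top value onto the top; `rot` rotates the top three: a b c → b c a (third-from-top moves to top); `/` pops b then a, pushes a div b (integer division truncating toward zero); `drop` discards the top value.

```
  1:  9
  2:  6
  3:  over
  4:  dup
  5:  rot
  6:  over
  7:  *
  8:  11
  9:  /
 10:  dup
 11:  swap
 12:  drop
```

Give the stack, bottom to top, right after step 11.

9     [9]
6     [9, 6]
over  [9, 6, 9]
dup   [9, 6, 9, 9]
rot   [9, 9, 9, 6]
over  [9, 9, 9, 6, 9]
*     [9, 9, 9, 54]
11    [9, 9, 9, 54, 11]
/     [9, 9, 9, 4]
dup   [9, 9, 9, 4, 4]
swap  [9, 9, 9, 4, 4]

[9, 9, 9, 4, 4]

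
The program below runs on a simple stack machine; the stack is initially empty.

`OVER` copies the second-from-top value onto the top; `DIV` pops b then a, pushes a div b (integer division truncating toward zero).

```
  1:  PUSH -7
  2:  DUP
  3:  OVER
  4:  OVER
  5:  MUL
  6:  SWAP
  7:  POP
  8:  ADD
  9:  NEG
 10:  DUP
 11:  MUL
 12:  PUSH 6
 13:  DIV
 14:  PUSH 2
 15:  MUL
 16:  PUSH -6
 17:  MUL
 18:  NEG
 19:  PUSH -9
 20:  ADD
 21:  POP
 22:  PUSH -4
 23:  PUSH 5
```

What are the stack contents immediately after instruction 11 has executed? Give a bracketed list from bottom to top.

[1764]

PUSH -7  -7
DUP      -7 -7
OVER     -7 -7 -7
OVER     -7 -7 -7 -7
MUL      -7 -7 49
SWAP     -7 49 -7
POP      -7 49
ADD      42
NEG      -42
DUP      -42 -42
MUL      1764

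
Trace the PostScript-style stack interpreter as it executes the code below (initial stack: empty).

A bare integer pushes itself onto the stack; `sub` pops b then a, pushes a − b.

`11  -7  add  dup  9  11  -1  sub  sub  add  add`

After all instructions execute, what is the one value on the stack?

11  : [11]
-7  : [11, -7]
add : [4]
dup : [4, 4]
9   : [4, 4, 9]
11  : [4, 4, 9, 11]
-1  : [4, 4, 9, 11, -1]
sub : [4, 4, 9, 12]
sub : [4, 4, -3]
add : [4, 1]
add : [5]

5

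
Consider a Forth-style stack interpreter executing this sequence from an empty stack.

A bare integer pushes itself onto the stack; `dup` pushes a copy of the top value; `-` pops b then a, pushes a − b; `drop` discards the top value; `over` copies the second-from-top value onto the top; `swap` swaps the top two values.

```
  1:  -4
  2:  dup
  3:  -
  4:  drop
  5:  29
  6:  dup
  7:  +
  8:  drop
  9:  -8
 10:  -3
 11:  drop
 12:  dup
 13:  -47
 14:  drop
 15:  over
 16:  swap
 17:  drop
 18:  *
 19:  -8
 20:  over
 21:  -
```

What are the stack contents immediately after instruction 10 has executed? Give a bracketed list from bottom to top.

[-8, -3]

-4   -> [-4]
dup  -> [-4, -4]
-    -> [0]
drop -> []
29   -> [29]
dup  -> [29, 29]
+    -> [58]
drop -> []
-8   -> [-8]
-3   -> [-8, -3]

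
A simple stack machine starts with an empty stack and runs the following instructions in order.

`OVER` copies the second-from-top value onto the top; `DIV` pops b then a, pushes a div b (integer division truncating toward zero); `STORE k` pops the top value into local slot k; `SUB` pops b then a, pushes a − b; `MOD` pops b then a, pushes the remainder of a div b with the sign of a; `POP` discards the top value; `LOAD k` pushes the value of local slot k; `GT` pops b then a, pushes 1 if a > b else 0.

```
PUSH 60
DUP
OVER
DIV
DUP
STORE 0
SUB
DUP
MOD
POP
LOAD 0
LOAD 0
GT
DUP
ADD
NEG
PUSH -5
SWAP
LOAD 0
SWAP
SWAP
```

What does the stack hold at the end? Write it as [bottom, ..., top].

[-5, 0, 1]

PUSH 60 → 60
DUP     → 60 60
OVER    → 60 60 60
DIV     → 60 1
DUP     → 60 1 1
STORE 0 → 60 1
SUB     → 59
DUP     → 59 59
MOD     → 0
POP     → (empty)
LOAD 0  → 1
LOAD 0  → 1 1
GT      → 0
DUP     → 0 0
ADD     → 0
NEG     → 0
PUSH -5 → 0 -5
SWAP    → -5 0
LOAD 0  → -5 0 1
SWAP    → -5 1 0
SWAP    → -5 0 1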